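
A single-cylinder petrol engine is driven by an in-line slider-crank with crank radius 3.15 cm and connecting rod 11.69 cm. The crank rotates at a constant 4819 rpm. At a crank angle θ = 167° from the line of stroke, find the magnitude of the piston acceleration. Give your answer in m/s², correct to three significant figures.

5860

ω = 2π·4819/60 = 504.6 rad/s
x(θ) = r cosθ + √(L² − r² sin²θ); with ω constant, a = ω²·d²x/dθ².
d²x/dθ² = −r cosθ − r²(cos2θ)/√u − r⁴ sin²2θ/(4u^{3/2}),  u = L² − r² sin²θ = 0.0136154 m².
Substituting r = 0.0315 m, L = 0.1169 m, θ = 167°: d²x/dθ² = +0.02302 m.
a = ω²·d²x/dθ² = (504.6)²·(+0.02302) = +5862.4 m/s²;  |a| = 5862.4 m/s².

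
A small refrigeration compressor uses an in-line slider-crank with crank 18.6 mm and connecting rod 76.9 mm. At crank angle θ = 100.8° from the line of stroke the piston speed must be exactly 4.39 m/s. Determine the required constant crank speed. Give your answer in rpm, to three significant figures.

For an in-line slider-crank, |v_piston| = rω|sinθ|·[1 + r cosθ/√(L² − r² sin²θ)].
With r = 0.0186 m, L = 0.0769 m, θ = 100.8°: the bracketed kinematic factor |dx/dθ| = 0.017418 m.
ω = v/|dx/dθ| = 4.39/0.017418 = 252.04 rad/s.
N = 60ω/(2π) = 2406.8 rpm.

2410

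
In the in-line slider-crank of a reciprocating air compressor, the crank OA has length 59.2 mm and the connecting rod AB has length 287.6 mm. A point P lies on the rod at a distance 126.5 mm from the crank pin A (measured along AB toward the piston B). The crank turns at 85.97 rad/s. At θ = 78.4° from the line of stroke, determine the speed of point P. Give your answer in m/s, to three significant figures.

5.11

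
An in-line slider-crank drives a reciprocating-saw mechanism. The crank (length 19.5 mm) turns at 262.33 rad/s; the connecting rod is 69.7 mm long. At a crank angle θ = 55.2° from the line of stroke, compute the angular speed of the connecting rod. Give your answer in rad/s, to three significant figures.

ω = 262.3 rad/s
The rod makes angle φ with the slider axis where L sinφ = r sinθ; differentiating, L cosφ·φ̇ = r ω cosθ.
L cosφ = √(L² − r² sin²θ) = 0.067836 m.
|ω_rod| = r ω |cosθ| / √(L² − r² sin²θ) = 0.0195·262.3·0.57071/0.067836 = 43.037 rad/s.

43.0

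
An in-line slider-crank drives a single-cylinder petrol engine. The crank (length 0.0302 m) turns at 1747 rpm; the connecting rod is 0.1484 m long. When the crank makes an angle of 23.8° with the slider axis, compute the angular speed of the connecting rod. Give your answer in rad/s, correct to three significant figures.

34.2

ω = 182.9 rad/s (converted from 1747 rpm).
The rod makes angle φ with the slider axis where L sinφ = r sinθ; differentiating, L cosφ·φ̇ = r ω cosθ.
L cosφ = √(L² − r² sin²θ) = 0.1479 m.
|ω_rod| = r ω |cosθ| / √(L² − r² sin²θ) = 0.0302·182.9·0.91496/0.1479 = 34.18 rad/s.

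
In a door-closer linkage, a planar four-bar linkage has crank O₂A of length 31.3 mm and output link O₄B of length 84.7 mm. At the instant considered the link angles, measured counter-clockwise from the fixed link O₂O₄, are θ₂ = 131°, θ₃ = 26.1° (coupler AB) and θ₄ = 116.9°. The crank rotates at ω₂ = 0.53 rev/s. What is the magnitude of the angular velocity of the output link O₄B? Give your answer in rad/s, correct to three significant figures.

ω₂ = 3.33 rad/s (from 0.53 rev/s).
Differentiating the loop-closure r₂e^{iθ₂}+r₃e^{iθ₃}=r₁+r₄e^{iθ₄} gives r₂ω₂e^{iθ₂}+r₃ω₃e^{iθ₃}=r₄ω₄e^{iθ₄}.
Eliminating the other unknown: ω₄ = r₂ω₂ sin(θ₂−θ₃) / [r₄ sin(θ₄−θ₃)].
Numerator sine = +0.96638; denominator sine = +0.99990.
Result = 0.0313·3.33·(+0.96638) / (0.0847·(+0.99990)) = +1.1893 rad/s; magnitude 1.1893 rad/s.

1.19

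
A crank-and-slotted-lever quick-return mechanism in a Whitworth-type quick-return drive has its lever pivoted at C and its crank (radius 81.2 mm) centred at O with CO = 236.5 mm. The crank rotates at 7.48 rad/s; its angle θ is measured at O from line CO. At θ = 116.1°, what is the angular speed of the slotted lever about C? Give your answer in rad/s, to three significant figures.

0.304

ω = 7.48 rad/s
Crank pin A relative to C: A = (d + r cosθ, r sinθ); lever angle φ = atan2(r sinθ, d + r cosθ).
Differentiating tanφ: φ̇ = rω(d cosθ + r)/(d² + r² + 2dr cosθ).
d² + r² + 2dr cosθ = |CA|² = 0.0456287 m²;  d cosθ + r = -0.022846 m.
|ω_lever| = |0.0812·7.48·-0.022846| / 0.0456287 = 0.3041 rad/s.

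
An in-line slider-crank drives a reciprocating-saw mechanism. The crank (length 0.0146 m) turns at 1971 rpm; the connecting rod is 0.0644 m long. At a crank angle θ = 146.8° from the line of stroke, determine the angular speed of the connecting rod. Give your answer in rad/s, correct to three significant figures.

39.5

ω = 206.4 rad/s (converted from 1971 rpm).
The rod makes angle φ with the slider axis where L sinφ = r sinθ; differentiating, L cosφ·φ̇ = r ω cosθ.
L cosφ = √(L² − r² sin²θ) = 0.063902 m.
|ω_rod| = r ω |cosθ| / √(L² − r² sin²θ) = 0.0146·206.4·0.83676/0.063902 = 39.46 rad/s.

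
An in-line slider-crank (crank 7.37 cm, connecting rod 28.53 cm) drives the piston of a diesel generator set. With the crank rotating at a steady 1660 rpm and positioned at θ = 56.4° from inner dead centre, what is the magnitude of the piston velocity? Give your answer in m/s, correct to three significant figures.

ω = 2π·1660/60 = 173.8 rad/s
For an in-line slider-crank, x = r cosθ + √(L² − r² sin²θ), so v = −rω sinθ·[1 + r cosθ/√(L² − r² sin²θ)].
With r = 0.0737 m, L = 0.2853 m, θ = 56.4°: √(L² − r² sin²θ) = 0.27862 m.
v = −0.0737·173.8·0.83292·[1 + 0.0737·0.55339/0.27862] = -12.233 m/s.
|v| = 12.233 m/s.

12.2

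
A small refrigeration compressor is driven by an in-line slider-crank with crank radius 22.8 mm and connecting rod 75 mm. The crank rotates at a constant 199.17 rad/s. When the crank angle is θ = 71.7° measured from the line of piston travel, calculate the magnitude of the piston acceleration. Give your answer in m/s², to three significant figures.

56.0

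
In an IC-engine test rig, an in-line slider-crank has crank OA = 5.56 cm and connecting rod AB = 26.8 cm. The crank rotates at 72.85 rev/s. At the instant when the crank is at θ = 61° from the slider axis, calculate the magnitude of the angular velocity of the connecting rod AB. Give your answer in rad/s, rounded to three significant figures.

ω = 457.7 rad/s (converted from 72.85 rev/s).
The rod makes angle φ with the slider axis where L sinφ = r sinθ; differentiating, L cosφ·φ̇ = r ω cosθ.
L cosφ = √(L² − r² sin²θ) = 0.26355 m.
|ω_rod| = r ω |cosθ| / √(L² − r² sin²θ) = 0.0556·457.7·0.48481/0.26355 = 46.816 rad/s.

46.8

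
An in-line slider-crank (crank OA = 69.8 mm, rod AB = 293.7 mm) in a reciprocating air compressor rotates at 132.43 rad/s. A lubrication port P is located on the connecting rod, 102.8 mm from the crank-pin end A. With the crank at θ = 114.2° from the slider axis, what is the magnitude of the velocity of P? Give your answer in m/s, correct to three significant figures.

8.50

ω = 132.4 rad/s.  Crank-pin speed |V_A| = rω = 9.2436 m/s, perpendicular to OA.
Rod angle: sinφ = −(r/L) sinθ ⇒ φ = -12.520°; ω_rod = −rω cosθ/√(L²−r²sin²θ) = +13.216 rad/s.
V_P = V_A + ω_rod × AP, with AP = 0.1028 m along the rod.
Components: V_Px = −rω sinθ − a·ω_rod·sinφ = -8.1368 m/s;  V_Py = rω cosθ + a·ω_rod·cosφ = -2.4629 m/s.
|V_P| = √(V_Px² + V_Py²) = 8.5014 m/s.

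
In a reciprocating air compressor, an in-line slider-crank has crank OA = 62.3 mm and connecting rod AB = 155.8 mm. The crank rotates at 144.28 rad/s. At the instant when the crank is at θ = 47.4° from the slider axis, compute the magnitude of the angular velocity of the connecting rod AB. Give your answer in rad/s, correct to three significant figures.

40.9

ω = 144.3 rad/s
The rod makes angle φ with the slider axis where L sinφ = r sinθ; differentiating, L cosφ·φ̇ = r ω cosθ.
L cosφ = √(L² − r² sin²θ) = 0.1489 m.
|ω_rod| = r ω |cosθ| / √(L² − r² sin²θ) = 0.0623·144.3·0.67688/0.1489 = 40.862 rad/s.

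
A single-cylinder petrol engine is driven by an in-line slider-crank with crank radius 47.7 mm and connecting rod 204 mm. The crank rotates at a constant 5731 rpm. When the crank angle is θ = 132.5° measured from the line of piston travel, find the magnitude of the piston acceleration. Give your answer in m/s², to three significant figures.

11900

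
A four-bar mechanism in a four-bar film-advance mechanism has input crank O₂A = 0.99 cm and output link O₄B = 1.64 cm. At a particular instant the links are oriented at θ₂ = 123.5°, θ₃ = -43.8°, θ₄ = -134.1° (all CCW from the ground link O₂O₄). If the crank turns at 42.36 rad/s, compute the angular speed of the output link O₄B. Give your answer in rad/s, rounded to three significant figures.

ω₂ = 42.36 rad/s
Differentiating the loop-closure r₂e^{iθ₂}+r₃e^{iθ₃}=r₁+r₄e^{iθ₄} gives r₂ω₂e^{iθ₂}+r₃ω₃e^{iθ₃}=r₄ω₄e^{iθ₄}.
Eliminating the other unknown: ω₄ = r₂ω₂ sin(θ₂−θ₃) / [r₄ sin(θ₄−θ₃)].
Numerator sine = +0.21985; denominator sine = -0.99999.
Result = 0.0099·42.36·(+0.21985) / (0.0164·(-0.99999)) = -5.6218 rad/s; magnitude 5.6218 rad/s.

5.62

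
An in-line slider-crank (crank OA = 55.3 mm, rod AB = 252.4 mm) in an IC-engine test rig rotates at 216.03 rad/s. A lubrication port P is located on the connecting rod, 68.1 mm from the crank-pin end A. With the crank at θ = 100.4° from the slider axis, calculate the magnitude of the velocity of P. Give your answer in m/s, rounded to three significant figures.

11.7

ω = 216 rad/s.  Crank-pin speed |V_A| = rω = 11.946 m/s, perpendicular to OA.
Rod angle: sinφ = −(r/L) sinθ ⇒ φ = -12.445°; ω_rod = −rω cosθ/√(L²−r²sin²θ) = +8.7498 rad/s.
V_P = V_A + ω_rod × AP, with AP = 0.0681 m along the rod.
Components: V_Px = −rω sinθ − a·ω_rod·sinφ = -11.622 m/s;  V_Py = rω cosθ + a·ω_rod·cosφ = -1.5747 m/s.
|V_P| = √(V_Px² + V_Py²) = 11.728 m/s.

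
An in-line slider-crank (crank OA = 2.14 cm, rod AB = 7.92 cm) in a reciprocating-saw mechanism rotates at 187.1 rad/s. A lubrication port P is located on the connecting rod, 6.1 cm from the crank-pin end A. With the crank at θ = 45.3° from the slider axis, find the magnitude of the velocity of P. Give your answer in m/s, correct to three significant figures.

3.33

ω = 187.1 rad/s.  Crank-pin speed |V_A| = rω = 4.0039 m/s, perpendicular to OA.
Rod angle: sinφ = −(r/L) sinθ ⇒ φ = -11.073°; ω_rod = −rω cosθ/√(L²−r²sin²θ) = -36.235 rad/s.
V_P = V_A + ω_rod × AP, with AP = 0.061 m along the rod.
Components: V_Px = −rω sinθ − a·ω_rod·sinφ = -3.2705 m/s;  V_Py = rω cosθ + a·ω_rod·cosφ = +0.64719 m/s.
|V_P| = √(V_Px² + V_Py²) = 3.3339 m/s.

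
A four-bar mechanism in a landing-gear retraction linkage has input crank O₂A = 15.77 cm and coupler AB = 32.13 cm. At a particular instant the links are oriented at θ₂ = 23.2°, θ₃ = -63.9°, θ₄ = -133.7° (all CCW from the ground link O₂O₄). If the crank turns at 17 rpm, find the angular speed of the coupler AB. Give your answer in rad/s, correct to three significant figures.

0.365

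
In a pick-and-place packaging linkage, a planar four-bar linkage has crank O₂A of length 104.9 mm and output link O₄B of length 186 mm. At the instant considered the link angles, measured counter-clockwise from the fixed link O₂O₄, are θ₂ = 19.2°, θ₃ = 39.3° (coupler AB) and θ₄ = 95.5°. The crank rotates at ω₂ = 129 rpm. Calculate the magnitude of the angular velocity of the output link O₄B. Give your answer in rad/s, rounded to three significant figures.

3.15

ω₂ = 13.51 rad/s (from 129 rpm).
Differentiating the loop-closure r₂e^{iθ₂}+r₃e^{iθ₃}=r₁+r₄e^{iθ₄} gives r₂ω₂e^{iθ₂}+r₃ω₃e^{iθ₃}=r₄ω₄e^{iθ₄}.
Eliminating the other unknown: ω₄ = r₂ω₂ sin(θ₂−θ₃) / [r₄ sin(θ₄−θ₃)].
Numerator sine = -0.34366; denominator sine = +0.83098.
Result = 0.1049·13.51·(-0.34366) / (0.186·(+0.83098)) = -3.1508 rad/s; magnitude 3.1508 rad/s.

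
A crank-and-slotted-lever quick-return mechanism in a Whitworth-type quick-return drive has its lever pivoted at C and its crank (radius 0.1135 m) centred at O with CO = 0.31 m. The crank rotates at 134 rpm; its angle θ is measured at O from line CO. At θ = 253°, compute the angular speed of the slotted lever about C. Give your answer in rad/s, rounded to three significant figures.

ω = 14.03 rad/s (from 134 rpm).
Crank pin A relative to C: A = (d + r cosθ, r sinθ); lever angle φ = atan2(r sinθ, d + r cosθ).
Differentiating tanφ: φ̇ = rω(d cosθ + r)/(d² + r² + 2dr cosθ).
d² + r² + 2dr cosθ = |CA|² = 0.0884081 m²;  d cosθ + r = +0.022865 m.
|ω_lever| = |0.1135·14.03·+0.022865| / 0.0884081 = 0.41191 rad/s.

0.412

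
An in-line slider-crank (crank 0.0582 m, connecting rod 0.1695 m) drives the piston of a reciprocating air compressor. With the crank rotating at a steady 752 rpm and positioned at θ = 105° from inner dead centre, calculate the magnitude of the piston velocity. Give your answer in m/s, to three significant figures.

ω = 2π·752/60 = 78.75 rad/s
For an in-line slider-crank, x = r cosθ + √(L² − r² sin²θ), so v = −rω sinθ·[1 + r cosθ/√(L² − r² sin²θ)].
With r = 0.0582 m, L = 0.1695 m, θ = 105°: √(L² − r² sin²θ) = 0.15991 m.
v = −0.0582·78.75·0.96593·[1 + 0.0582·-0.25882/0.15991] = -4.01 m/s.
|v| = 4.01 m/s.

4.01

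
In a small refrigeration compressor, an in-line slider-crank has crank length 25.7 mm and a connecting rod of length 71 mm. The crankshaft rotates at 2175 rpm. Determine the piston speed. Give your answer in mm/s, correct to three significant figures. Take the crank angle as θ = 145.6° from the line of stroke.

ω = 2π·2175/60 = 227.8 rad/s
For an in-line slider-crank, x = r cosθ + √(L² − r² sin²θ), so v = −rω sinθ·[1 + r cosθ/√(L² − r² sin²θ)].
With r = 0.0257 m, L = 0.071 m, θ = 145.6°: √(L² − r² sin²θ) = 0.069499 m.
v = −0.0257·227.8·0.56497·[1 + 0.0257·-0.82511/0.069499] = -2.298 m/s.
|v| = 2.298 m/s = 2298 mm/s.

2300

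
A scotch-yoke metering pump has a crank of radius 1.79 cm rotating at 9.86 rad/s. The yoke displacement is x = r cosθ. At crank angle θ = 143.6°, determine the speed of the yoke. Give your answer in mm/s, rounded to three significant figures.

ω = 9.86 rad/s
x = r cosθ ⇒ ẋ = −rω sinθ.
|v| = rω|sinθ| = 0.0179·9.86·|sin 143.6°| = 0.10473 m/s = 104.73 mm/s.

105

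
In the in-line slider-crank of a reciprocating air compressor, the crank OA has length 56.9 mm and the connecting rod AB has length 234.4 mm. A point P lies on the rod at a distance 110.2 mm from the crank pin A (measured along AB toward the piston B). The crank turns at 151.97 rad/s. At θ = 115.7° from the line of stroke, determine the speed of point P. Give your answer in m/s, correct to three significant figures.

ω = 152 rad/s.  Crank-pin speed |V_A| = rω = 8.6471 m/s, perpendicular to OA.
Rod angle: sinφ = −(r/L) sinθ ⇒ φ = -12.635°; ω_rod = −rω cosθ/√(L²−r²sin²θ) = +16.395 rad/s.
V_P = V_A + ω_rod × AP, with AP = 0.1102 m along the rod.
Components: V_Px = −rω sinθ − a·ω_rod·sinφ = -7.3965 m/s;  V_Py = rω cosθ + a·ω_rod·cosφ = -1.9869 m/s.
|V_P| = √(V_Px² + V_Py²) = 7.6587 m/s.

7.66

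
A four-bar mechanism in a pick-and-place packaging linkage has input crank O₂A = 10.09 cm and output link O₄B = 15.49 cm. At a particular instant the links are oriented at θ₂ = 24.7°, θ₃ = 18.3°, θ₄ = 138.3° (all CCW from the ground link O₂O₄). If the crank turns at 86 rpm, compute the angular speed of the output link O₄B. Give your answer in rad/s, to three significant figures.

ω₂ = 9.006 rad/s (from 86 rpm).
Differentiating the loop-closure r₂e^{iθ₂}+r₃e^{iθ₃}=r₁+r₄e^{iθ₄} gives r₂ω₂e^{iθ₂}+r₃ω₃e^{iθ₃}=r₄ω₄e^{iθ₄}.
Eliminating the other unknown: ω₄ = r₂ω₂ sin(θ₂−θ₃) / [r₄ sin(θ₄−θ₃)].
Numerator sine = +0.11147; denominator sine = +0.86603.
Result = 0.1009·9.006·(+0.11147) / (0.1549·(+0.86603)) = +0.75507 rad/s; magnitude 0.75507 rad/s.

0.755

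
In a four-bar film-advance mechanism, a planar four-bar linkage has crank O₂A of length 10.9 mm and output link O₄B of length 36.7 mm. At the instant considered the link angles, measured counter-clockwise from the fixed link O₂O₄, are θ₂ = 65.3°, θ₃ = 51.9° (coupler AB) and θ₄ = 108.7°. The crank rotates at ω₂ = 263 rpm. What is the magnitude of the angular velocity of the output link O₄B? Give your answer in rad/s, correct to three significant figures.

2.27

ω₂ = 27.54 rad/s (from 263 rpm).
Differentiating the loop-closure r₂e^{iθ₂}+r₃e^{iθ₃}=r₁+r₄e^{iθ₄} gives r₂ω₂e^{iθ₂}+r₃ω₃e^{iθ₃}=r₄ω₄e^{iθ₄}.
Eliminating the other unknown: ω₄ = r₂ω₂ sin(θ₂−θ₃) / [r₄ sin(θ₄−θ₃)].
Numerator sine = +0.23175; denominator sine = +0.83676.
Result = 0.0109·27.54·(+0.23175) / (0.0367·(+0.83676)) = +2.2655 rad/s; magnitude 2.2655 rad/s.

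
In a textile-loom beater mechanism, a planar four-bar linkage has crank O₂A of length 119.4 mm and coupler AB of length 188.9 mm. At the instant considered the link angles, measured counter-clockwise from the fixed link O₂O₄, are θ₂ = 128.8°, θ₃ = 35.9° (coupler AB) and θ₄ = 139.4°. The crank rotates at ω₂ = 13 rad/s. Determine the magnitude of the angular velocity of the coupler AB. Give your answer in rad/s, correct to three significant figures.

1.55

ω₂ = 13 rad/s
Differentiating the loop-closure r₂e^{iθ₂}+r₃e^{iθ₃}=r₁+r₄e^{iθ₄} gives r₂ω₂e^{iθ₂}+r₃ω₃e^{iθ₃}=r₄ω₄e^{iθ₄}.
Eliminating the other unknown: ω₃ = r₂ω₂ sin(θ₄−θ₂) / [r₃ sin(θ₃−θ₄)].
Numerator sine = +0.18395; denominator sine = -0.97237.
Result = 0.1194·13·(+0.18395) / (0.1889·(-0.97237)) = -1.5545 rad/s; magnitude 1.5545 rad/s.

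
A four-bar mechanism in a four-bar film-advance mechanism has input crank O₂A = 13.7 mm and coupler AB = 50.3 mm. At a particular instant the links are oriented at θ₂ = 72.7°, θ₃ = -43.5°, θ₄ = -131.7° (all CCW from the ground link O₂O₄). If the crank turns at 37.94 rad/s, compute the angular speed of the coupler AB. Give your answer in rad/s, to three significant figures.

4.27

ω₂ = 37.94 rad/s
Differentiating the loop-closure r₂e^{iθ₂}+r₃e^{iθ₃}=r₁+r₄e^{iθ₄} gives r₂ω₂e^{iθ₂}+r₃ω₃e^{iθ₃}=r₄ω₄e^{iθ₄}.
Eliminating the other unknown: ω₃ = r₂ω₂ sin(θ₄−θ₂) / [r₃ sin(θ₃−θ₄)].
Numerator sine = +0.41310; denominator sine = +0.99951.
Result = 0.0137·37.94·(+0.41310) / (0.0503·(+0.99951)) = +4.2709 rad/s; magnitude 4.2709 rad/s.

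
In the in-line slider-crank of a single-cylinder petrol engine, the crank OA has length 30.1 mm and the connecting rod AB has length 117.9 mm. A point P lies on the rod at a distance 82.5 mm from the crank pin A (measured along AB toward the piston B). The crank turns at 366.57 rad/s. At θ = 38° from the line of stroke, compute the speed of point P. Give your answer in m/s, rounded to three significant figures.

8.19

ω = 366.6 rad/s.  Crank-pin speed |V_A| = rω = 11.034 m/s, perpendicular to OA.
Rod angle: sinφ = −(r/L) sinθ ⇒ φ = -9.043°; ω_rod = −rω cosθ/√(L²−r²sin²θ) = -74.675 rad/s.
V_P = V_A + ω_rod × AP, with AP = 0.0825 m along the rod.
Components: V_Px = −rω sinθ − a·ω_rod·sinφ = -7.7614 m/s;  V_Py = rω cosθ + a·ω_rod·cosφ = +2.6106 m/s.
|V_P| = √(V_Px² + V_Py²) = 8.1887 m/s.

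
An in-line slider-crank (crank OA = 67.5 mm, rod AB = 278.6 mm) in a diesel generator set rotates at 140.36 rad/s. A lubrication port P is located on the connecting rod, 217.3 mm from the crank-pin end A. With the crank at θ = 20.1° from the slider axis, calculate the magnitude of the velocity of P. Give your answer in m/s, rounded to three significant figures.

4.31

ω = 140.4 rad/s.  Crank-pin speed |V_A| = rω = 9.4743 m/s, perpendicular to OA.
Rod angle: sinφ = −(r/L) sinθ ⇒ φ = -4.776°; ω_rod = −rω cosθ/√(L²−r²sin²θ) = -32.047 rad/s.
V_P = V_A + ω_rod × AP, with AP = 0.2173 m along the rod.
Components: V_Px = −rω sinθ − a·ω_rod·sinφ = -3.8358 m/s;  V_Py = rω cosθ + a·ω_rod·cosφ = +1.9577 m/s.
|V_P| = √(V_Px² + V_Py²) = 4.3064 m/s.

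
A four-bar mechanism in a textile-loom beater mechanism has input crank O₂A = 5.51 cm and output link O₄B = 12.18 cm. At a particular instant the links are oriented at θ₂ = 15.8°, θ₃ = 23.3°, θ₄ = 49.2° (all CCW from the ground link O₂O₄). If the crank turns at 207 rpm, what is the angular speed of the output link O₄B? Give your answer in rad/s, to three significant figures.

2.93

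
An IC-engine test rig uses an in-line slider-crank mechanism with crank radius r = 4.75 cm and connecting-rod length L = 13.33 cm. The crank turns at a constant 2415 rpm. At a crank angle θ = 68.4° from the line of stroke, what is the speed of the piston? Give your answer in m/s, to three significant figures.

ω = 2π·2415/60 = 252.9 rad/s
For an in-line slider-crank, x = r cosθ + √(L² − r² sin²θ), so v = −rω sinθ·[1 + r cosθ/√(L² − r² sin²θ)].
With r = 0.0475 m, L = 0.1333 m, θ = 68.4°: √(L² − r² sin²θ) = 0.12577 m.
v = −0.0475·252.9·0.92978·[1 + 0.0475·0.36812/0.12577] = -12.722 m/s.
|v| = 12.722 m/s.

12.7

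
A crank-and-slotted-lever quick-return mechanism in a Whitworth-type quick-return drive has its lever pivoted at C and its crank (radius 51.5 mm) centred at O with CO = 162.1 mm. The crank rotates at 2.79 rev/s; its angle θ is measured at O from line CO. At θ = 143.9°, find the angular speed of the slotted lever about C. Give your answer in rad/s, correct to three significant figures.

ω = 17.53 rad/s (from 2.79 rev/s).
Crank pin A relative to C: A = (d + r cosθ, r sinθ); lever angle φ = atan2(r sinθ, d + r cosθ).
Differentiating tanφ: φ̇ = rω(d cosθ + r)/(d² + r² + 2dr cosθ).
d² + r² + 2dr cosθ = |CA|² = 0.0154382 m²;  d cosθ + r = -0.079475 m.
|ω_lever| = |0.0515·17.53·-0.079475| / 0.0154382 = 4.6476 rad/s.

4.65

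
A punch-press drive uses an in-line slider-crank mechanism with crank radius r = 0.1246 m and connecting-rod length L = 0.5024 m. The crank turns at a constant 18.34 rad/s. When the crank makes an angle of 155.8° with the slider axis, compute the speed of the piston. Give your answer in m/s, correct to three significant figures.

0.724

ω = 18.34 rad/s
For an in-line slider-crank, x = r cosθ + √(L² − r² sin²θ), so v = −rω sinθ·[1 + r cosθ/√(L² − r² sin²θ)].
With r = 0.1246 m, L = 0.5024 m, θ = 155.8°: √(L² − r² sin²θ) = 0.4998 m.
v = −0.1246·18.34·0.40992·[1 + 0.1246·-0.91212/0.4998] = -0.72373 m/s.
|v| = 0.72373 m/s.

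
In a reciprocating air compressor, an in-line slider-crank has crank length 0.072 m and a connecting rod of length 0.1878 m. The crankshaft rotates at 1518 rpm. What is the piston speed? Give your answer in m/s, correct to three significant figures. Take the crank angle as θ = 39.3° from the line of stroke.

9.47

ω = 2π·1518/60 = 159 rad/s
For an in-line slider-crank, x = r cosθ + √(L² − r² sin²θ), so v = −rω sinθ·[1 + r cosθ/√(L² − r² sin²θ)].
With r = 0.072 m, L = 0.1878 m, θ = 39.3°: √(L² − r² sin²θ) = 0.18218 m.
v = −0.072·159·0.63338·[1 + 0.072·0.77384/0.18218] = -9.4664 m/s.
|v| = 9.4664 m/s.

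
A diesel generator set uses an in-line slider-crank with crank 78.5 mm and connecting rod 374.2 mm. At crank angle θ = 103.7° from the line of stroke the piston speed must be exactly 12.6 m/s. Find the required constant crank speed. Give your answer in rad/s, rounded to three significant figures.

174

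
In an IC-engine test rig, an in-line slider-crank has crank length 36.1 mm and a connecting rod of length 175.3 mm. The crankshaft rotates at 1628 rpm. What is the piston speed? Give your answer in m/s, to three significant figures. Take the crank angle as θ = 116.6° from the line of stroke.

4.99

ω = 2π·1628/60 = 170.5 rad/s
For an in-line slider-crank, x = r cosθ + √(L² − r² sin²θ), so v = −rω sinθ·[1 + r cosθ/√(L² − r² sin²θ)].
With r = 0.0361 m, L = 0.1753 m, θ = 116.6°: √(L² − r² sin²θ) = 0.1723 m.
v = −0.0361·170.5·0.89415·[1 + 0.0361·-0.44776/0.1723] = -4.9868 m/s.
|v| = 4.9868 m/s.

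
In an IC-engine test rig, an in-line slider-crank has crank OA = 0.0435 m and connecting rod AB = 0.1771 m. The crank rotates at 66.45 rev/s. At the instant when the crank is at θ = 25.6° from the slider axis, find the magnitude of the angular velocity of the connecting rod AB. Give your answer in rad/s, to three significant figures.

93.0

ω = 417.5 rad/s (converted from 66.45 rev/s).
The rod makes angle φ with the slider axis where L sinφ = r sinθ; differentiating, L cosφ·φ̇ = r ω cosθ.
L cosφ = √(L² − r² sin²θ) = 0.1761 m.
|ω_rod| = r ω |cosθ| / √(L² − r² sin²θ) = 0.0435·417.5·0.90183/0.1761 = 93.01 rad/s.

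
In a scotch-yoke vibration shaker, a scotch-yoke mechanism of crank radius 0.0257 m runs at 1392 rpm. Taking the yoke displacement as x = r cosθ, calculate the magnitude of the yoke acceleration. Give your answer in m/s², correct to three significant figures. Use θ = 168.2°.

ω = 145.8 rad/s (from 1392 rpm).
x = r cosθ ⇒ ẍ = −rω² cosθ (ω constant).
|a| = rω²|cosθ| = 0.0257·(145.8)²·|cos 168.2°| = 534.56 m/s².

535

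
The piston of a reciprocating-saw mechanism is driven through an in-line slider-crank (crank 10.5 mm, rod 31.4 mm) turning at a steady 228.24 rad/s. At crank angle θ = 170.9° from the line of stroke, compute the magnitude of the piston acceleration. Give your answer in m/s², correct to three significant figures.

366

ω = 228.2 rad/s
x(θ) = r cosθ + √(L² − r² sin²θ); with ω constant, a = ω²·d²x/dθ².
d²x/dθ² = −r cosθ − r²(cos2θ)/√u − r⁴ sin²2θ/(4u^{3/2}),  u = L² − r² sin²θ = 0.000983202 m².
Substituting r = 0.0105 m, L = 0.0314 m, θ = 170.9°: d²x/dθ² = +0.0070181 m.
a = ω²·d²x/dθ² = (228.2)²·(+0.0070181) = +365.6 m/s²;  |a| = 365.6 m/s².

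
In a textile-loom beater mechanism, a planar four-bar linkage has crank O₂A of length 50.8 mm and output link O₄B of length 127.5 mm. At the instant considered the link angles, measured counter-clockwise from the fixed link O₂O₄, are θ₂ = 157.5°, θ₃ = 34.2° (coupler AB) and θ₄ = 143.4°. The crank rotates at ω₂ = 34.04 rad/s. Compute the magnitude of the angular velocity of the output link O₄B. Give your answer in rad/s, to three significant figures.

12.0

ω₂ = 34.04 rad/s
Differentiating the loop-closure r₂e^{iθ₂}+r₃e^{iθ₃}=r₁+r₄e^{iθ₄} gives r₂ω₂e^{iθ₂}+r₃ω₃e^{iθ₃}=r₄ω₄e^{iθ₄}.
Eliminating the other unknown: ω₄ = r₂ω₂ sin(θ₂−θ₃) / [r₄ sin(θ₄−θ₃)].
Numerator sine = +0.83581; denominator sine = +0.94438.
Result = 0.0508·34.04·(+0.83581) / (0.1275·(+0.94438)) = +12.003 rad/s; magnitude 12.003 rad/s.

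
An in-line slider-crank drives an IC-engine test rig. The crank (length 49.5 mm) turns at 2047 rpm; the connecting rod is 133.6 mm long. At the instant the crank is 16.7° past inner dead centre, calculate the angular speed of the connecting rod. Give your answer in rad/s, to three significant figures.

76.5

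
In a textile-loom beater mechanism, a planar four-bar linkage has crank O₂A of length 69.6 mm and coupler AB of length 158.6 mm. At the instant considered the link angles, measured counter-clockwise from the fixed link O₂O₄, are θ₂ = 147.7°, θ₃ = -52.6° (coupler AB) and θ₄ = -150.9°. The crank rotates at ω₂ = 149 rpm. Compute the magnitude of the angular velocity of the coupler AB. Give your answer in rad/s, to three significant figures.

6.08

ω₂ = 15.6 rad/s (from 149 rpm).
Differentiating the loop-closure r₂e^{iθ₂}+r₃e^{iθ₃}=r₁+r₄e^{iθ₄} gives r₂ω₂e^{iθ₂}+r₃ω₃e^{iθ₃}=r₄ω₄e^{iθ₄}.
Eliminating the other unknown: ω₃ = r₂ω₂ sin(θ₄−θ₂) / [r₃ sin(θ₃−θ₄)].
Numerator sine = +0.87798; denominator sine = +0.98953.
Result = 0.0696·15.6·(+0.87798) / (0.1586·(+0.98953)) = +6.0755 rad/s; magnitude 6.0755 rad/s.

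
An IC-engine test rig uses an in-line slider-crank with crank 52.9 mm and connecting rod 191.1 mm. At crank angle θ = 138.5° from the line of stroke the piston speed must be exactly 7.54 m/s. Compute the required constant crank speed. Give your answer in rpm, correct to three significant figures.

2600

For an in-line slider-crank, |v_piston| = rω|sinθ|·[1 + r cosθ/√(L² − r² sin²θ)].
With r = 0.0529 m, L = 0.1911 m, θ = 138.5°: the bracketed kinematic factor |dx/dθ| = 0.02766 m.
ω = v/|dx/dθ| = 7.54/0.02766 = 272.6 rad/s.
N = 60ω/(2π) = 2603.1 rpm.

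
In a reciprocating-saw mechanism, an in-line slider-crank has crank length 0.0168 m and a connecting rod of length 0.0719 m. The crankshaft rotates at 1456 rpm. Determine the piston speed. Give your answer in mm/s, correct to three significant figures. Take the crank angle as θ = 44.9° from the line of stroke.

ω = 2π·1456/60 = 152.5 rad/s
For an in-line slider-crank, x = r cosθ + √(L² − r² sin²θ), so v = −rω sinθ·[1 + r cosθ/√(L² − r² sin²θ)].
With r = 0.0168 m, L = 0.0719 m, θ = 44.9°: √(L² − r² sin²θ) = 0.070915 m.
v = −0.0168·152.5·0.70587·[1 + 0.0168·0.70834/0.070915] = -2.1115 m/s.
|v| = 2.1115 m/s = 2111.5 mm/s.

2110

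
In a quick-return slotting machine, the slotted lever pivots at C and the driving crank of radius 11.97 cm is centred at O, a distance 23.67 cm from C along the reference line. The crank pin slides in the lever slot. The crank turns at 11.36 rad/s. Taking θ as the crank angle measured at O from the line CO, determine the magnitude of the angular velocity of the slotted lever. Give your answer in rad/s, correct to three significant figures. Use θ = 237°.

0.317

ω = 11.36 rad/s
Crank pin A relative to C: A = (d + r cosθ, r sinθ); lever angle φ = atan2(r sinθ, d + r cosθ).
Differentiating tanφ: φ̇ = rω(d cosθ + r)/(d² + r² + 2dr cosθ).
d² + r² + 2dr cosθ = |CA|² = 0.0394925 m²;  d cosθ + r = -0.0092161 m.
|ω_lever| = |0.1197·11.36·-0.0092161| / 0.0394925 = 0.31732 rad/s.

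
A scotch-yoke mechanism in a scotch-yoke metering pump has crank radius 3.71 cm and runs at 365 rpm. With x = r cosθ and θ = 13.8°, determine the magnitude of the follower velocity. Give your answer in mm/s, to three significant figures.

338

ω = 38.22 rad/s (from 365 rpm).
x = r cosθ ⇒ ẋ = −rω sinθ.
|v| = rω|sinθ| = 0.0371·38.22·|sin 13.8°| = 0.33826 m/s = 338.26 mm/s.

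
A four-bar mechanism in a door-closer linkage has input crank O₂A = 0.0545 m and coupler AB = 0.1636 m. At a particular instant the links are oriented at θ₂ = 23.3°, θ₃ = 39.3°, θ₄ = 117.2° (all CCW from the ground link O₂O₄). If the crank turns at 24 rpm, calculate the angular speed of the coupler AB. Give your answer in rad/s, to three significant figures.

ω₂ = 2.513 rad/s (from 24 rpm).
Differentiating the loop-closure r₂e^{iθ₂}+r₃e^{iθ₃}=r₁+r₄e^{iθ₄} gives r₂ω₂e^{iθ₂}+r₃ω₃e^{iθ₃}=r₄ω₄e^{iθ₄}.
Eliminating the other unknown: ω₃ = r₂ω₂ sin(θ₄−θ₂) / [r₃ sin(θ₃−θ₄)].
Numerator sine = +0.99768; denominator sine = -0.97778.
Result = 0.0545·2.513·(+0.99768) / (0.1636·(-0.97778)) = -0.85429 rad/s; magnitude 0.85429 rad/s.

0.854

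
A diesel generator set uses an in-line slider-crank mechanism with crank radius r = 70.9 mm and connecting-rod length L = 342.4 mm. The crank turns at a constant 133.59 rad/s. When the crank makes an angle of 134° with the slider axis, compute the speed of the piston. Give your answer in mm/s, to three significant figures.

ω = 133.6 rad/s
For an in-line slider-crank, x = r cosθ + √(L² − r² sin²θ), so v = −rω sinθ·[1 + r cosθ/√(L² − r² sin²θ)].
With r = 0.0709 m, L = 0.3424 m, θ = 134°: √(L² − r² sin²θ) = 0.33858 m.
v = −0.0709·133.6·0.71934·[1 + 0.0709·-0.69466/0.33858] = -5.8222 m/s.
|v| = 5.8222 m/s = 5822.2 mm/s.

5820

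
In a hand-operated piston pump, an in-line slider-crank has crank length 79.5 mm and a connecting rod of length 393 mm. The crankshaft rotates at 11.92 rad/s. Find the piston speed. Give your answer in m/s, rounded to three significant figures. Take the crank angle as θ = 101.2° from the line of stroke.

0.892

ω = 11.92 rad/s
For an in-line slider-crank, x = r cosθ + √(L² − r² sin²θ), so v = −rω sinθ·[1 + r cosθ/√(L² − r² sin²θ)].
With r = 0.0795 m, L = 0.393 m, θ = 101.2°: √(L² − r² sin²θ) = 0.38518 m.
v = −0.0795·11.92·0.98096·[1 + 0.0795·-0.19423/0.38518] = -0.89233 m/s.
|v| = 0.89233 m/s.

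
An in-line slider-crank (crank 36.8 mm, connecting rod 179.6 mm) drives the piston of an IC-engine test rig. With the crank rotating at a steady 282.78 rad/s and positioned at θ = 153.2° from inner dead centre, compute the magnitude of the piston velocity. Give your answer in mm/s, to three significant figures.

ω = 282.8 rad/s
For an in-line slider-crank, x = r cosθ + √(L² − r² sin²θ), so v = −rω sinθ·[1 + r cosθ/√(L² − r² sin²θ)].
With r = 0.0368 m, L = 0.1796 m, θ = 153.2°: √(L² − r² sin²θ) = 0.17883 m.
v = −0.0368·282.8·0.45088·[1 + 0.0368·-0.89259/0.17883] = -3.8302 m/s.
|v| = 3.8302 m/s = 3830.2 mm/s.

3830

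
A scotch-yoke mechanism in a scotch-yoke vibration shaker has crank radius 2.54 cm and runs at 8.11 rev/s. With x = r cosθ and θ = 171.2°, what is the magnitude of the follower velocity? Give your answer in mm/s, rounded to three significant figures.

ω = 50.96 rad/s (from 8.11 rev/s).
x = r cosθ ⇒ ẋ = −rω sinθ.
|v| = rω|sinθ| = 0.0254·50.96·|sin 171.2°| = 0.19801 m/s = 198.01 mm/s.

198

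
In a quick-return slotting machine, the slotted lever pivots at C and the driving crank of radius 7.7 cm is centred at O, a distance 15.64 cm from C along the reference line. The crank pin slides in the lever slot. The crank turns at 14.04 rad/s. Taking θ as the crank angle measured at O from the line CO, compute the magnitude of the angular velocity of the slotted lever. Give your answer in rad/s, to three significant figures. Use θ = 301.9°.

ω = 14.04 rad/s
Crank pin A relative to C: A = (d + r cosθ, r sinθ); lever angle φ = atan2(r sinθ, d + r cosθ).
Differentiating tanφ: φ̇ = rω(d cosθ + r)/(d² + r² + 2dr cosθ).
d² + r² + 2dr cosθ = |CA|² = 0.0431177 m²;  d cosθ + r = +0.15965 m.
|ω_lever| = |0.077·14.04·+0.15965| / 0.0431177 = 4.0028 rad/s.

4.00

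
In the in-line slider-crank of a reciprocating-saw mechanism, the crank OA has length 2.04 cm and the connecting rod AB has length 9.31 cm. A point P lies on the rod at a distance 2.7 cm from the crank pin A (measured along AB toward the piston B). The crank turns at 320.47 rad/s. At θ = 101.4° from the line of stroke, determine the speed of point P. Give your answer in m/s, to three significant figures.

ω = 320.5 rad/s.  Crank-pin speed |V_A| = rω = 6.5376 m/s, perpendicular to OA.
Rod angle: sinφ = −(r/L) sinθ ⇒ φ = -12.404°; ω_rod = −rω cosθ/√(L²−r²sin²θ) = +14.211 rad/s.
V_P = V_A + ω_rod × AP, with AP = 0.027 m along the rod.
Components: V_Px = −rω sinθ − a·ω_rod·sinφ = -6.3262 m/s;  V_Py = rω cosθ + a·ω_rod·cosφ = -0.91745 m/s.
|V_P| = √(V_Px² + V_Py²) = 6.3924 m/s.

6.39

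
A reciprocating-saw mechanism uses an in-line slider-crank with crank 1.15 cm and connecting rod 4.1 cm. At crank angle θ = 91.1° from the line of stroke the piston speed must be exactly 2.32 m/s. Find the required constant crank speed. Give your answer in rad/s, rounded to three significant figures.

203

For an in-line slider-crank, |v_piston| = rω|sinθ|·[1 + r cosθ/√(L² − r² sin²θ)].
With r = 0.0115 m, L = 0.041 m, θ = 91.1°: the bracketed kinematic factor |dx/dθ| = 0.011433 m.
ω = v/|dx/dθ| = 2.32/0.011433 = 202.91 rad/s.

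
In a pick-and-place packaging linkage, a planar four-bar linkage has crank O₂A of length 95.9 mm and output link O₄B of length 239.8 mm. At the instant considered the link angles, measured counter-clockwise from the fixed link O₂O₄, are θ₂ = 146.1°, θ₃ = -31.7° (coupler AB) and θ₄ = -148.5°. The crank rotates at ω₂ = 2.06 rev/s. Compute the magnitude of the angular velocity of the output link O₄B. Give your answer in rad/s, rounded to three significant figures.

0.223

ω₂ = 12.94 rad/s (from 2.06 rev/s).
Differentiating the loop-closure r₂e^{iθ₂}+r₃e^{iθ₃}=r₁+r₄e^{iθ₄} gives r₂ω₂e^{iθ₂}+r₃ω₃e^{iθ₃}=r₄ω₄e^{iθ₄}.
Eliminating the other unknown: ω₄ = r₂ω₂ sin(θ₂−θ₃) / [r₄ sin(θ₄−θ₃)].
Numerator sine = +0.03839; denominator sine = -0.89259.
Result = 0.0959·12.94·(+0.03839) / (0.2398·(-0.89259)) = -0.22262 rad/s; magnitude 0.22262 rad/s.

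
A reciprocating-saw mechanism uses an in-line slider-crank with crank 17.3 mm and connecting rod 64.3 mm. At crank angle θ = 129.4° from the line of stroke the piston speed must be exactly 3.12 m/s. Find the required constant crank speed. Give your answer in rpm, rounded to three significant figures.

For an in-line slider-crank, |v_piston| = rω|sinθ|·[1 + r cosθ/√(L² − r² sin²θ)].
With r = 0.0173 m, L = 0.0643 m, θ = 129.4°: the bracketed kinematic factor |dx/dθ| = 0.011034 m.
ω = v/|dx/dθ| = 3.12/0.011034 = 282.75 rad/s.
N = 60ω/(2π) = 2700.1 rpm.

2700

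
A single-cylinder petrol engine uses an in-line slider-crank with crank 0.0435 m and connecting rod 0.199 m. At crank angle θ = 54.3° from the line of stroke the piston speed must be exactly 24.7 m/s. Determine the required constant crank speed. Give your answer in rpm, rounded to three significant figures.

5910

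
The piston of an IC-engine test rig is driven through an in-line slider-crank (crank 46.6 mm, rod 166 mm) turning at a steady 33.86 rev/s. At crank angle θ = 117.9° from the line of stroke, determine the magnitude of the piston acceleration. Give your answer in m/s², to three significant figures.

1320

ω = 2π·33.9 = 212.7 rad/s
x(θ) = r cosθ + √(L² − r² sin²θ); with ω constant, a = ω²·d²x/dθ².
d²x/dθ² = −r cosθ − r²(cos2θ)/√u − r⁴ sin²2θ/(4u^{3/2}),  u = L² − r² sin²θ = 0.0258599 m².
Substituting r = 0.0466 m, L = 0.166 m, θ = 117.9°: d²x/dθ² = +0.029202 m.
a = ω²·d²x/dθ² = (212.7)²·(+0.029202) = +1321.7 m/s²;  |a| = 1321.7 m/s².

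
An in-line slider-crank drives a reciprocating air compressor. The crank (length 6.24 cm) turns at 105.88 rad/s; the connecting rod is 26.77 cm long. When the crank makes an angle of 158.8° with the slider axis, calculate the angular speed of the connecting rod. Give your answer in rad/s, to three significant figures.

23.1

ω = 105.9 rad/s
The rod makes angle φ with the slider axis where L sinφ = r sinθ; differentiating, L cosφ·φ̇ = r ω cosθ.
L cosφ = √(L² − r² sin²θ) = 0.26675 m.
|ω_rod| = r ω |cosθ| / √(L² − r² sin²θ) = 0.0624·105.9·0.93232/0.26675 = 23.092 rad/s.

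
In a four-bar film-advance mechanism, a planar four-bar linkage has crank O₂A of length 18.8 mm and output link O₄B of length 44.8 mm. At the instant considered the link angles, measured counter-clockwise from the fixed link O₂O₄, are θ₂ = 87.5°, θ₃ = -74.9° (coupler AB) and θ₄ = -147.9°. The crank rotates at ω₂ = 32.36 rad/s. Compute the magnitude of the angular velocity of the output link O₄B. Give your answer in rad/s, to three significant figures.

ω₂ = 32.36 rad/s
Differentiating the loop-closure r₂e^{iθ₂}+r₃e^{iθ₃}=r₁+r₄e^{iθ₄} gives r₂ω₂e^{iθ₂}+r₃ω₃e^{iθ₃}=r₄ω₄e^{iθ₄}.
Eliminating the other unknown: ω₄ = r₂ω₂ sin(θ₂−θ₃) / [r₄ sin(θ₄−θ₃)].
Numerator sine = +0.30237; denominator sine = -0.95630.
Result = 0.0188·32.36·(+0.30237) / (0.0448·(-0.95630)) = -4.2937 rad/s; magnitude 4.2937 rad/s.

4.29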